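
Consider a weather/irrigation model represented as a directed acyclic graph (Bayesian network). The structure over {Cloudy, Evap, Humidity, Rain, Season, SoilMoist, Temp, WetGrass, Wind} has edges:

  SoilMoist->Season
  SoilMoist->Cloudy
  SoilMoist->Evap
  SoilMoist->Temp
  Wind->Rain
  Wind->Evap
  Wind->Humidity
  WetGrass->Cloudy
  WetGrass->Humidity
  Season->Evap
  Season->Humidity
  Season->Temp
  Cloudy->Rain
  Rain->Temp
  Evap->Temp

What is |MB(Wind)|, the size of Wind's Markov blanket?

7

Parents of Wind: none.
Wind's children: Evap, Humidity, Rain.
For each child, the remaining parents (spouses of Wind):
  Rain's other parent is Cloudy.
  parents(Evap) \ {Wind} = {Season, SoilMoist}.
  parents(Humidity) \ {Wind} = {Season, WetGrass}.
MB(Wind) = {Cloudy, Evap, Humidity, Rain, Season, SoilMoist, WetGrass}, which has 7 nodes.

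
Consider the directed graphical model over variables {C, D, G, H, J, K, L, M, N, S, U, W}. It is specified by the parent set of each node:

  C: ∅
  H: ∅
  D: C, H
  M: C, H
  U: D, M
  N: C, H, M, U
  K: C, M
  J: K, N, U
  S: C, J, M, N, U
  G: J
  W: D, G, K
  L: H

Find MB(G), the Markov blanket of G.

Parents of G: J.
G's children: W.
Parents of each child, excluding G:
  W: D, K
Taking the union gives {D, J, K, W}.

{D, J, K, W}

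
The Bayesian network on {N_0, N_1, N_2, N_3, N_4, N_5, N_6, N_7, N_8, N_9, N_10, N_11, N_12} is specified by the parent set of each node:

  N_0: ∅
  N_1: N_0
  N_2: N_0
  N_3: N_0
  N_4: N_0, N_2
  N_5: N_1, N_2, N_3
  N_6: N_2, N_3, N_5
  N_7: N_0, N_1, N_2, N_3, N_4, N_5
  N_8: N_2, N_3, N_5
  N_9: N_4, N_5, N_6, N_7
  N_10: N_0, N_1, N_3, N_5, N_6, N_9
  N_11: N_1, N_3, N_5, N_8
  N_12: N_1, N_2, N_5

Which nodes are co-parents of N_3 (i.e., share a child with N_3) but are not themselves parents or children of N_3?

Children of N_3: N_5, N_6, N_7, N_8, N_10, N_11.
  parents(N_5) \ {N_3} = {N_1, N_2}.
  N_6 also has parents N_2, N_5.
  parents(N_7) \ {N_3} = {N_0, N_1, N_2, N_4, N_5}.
  N_8's other parents are N_2, N_5.
  N_10's other parents are N_0, N_1, N_5, N_6, N_9.
  N_11 also has parents N_1, N_5, N_8.
Excluding nodes already adjacent to N_3 (N_0, N_5, N_6, N_7, N_8, N_10, N_11), the co-parent-only contribution is {N_1, N_2, N_4, N_9}.

{N_1, N_2, N_4, N_9}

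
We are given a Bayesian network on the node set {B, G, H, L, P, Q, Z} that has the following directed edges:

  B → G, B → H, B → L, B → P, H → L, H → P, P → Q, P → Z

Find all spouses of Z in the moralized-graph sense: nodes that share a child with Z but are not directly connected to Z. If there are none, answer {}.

{}

Z has no children, so it has no co-parents. The set is empty.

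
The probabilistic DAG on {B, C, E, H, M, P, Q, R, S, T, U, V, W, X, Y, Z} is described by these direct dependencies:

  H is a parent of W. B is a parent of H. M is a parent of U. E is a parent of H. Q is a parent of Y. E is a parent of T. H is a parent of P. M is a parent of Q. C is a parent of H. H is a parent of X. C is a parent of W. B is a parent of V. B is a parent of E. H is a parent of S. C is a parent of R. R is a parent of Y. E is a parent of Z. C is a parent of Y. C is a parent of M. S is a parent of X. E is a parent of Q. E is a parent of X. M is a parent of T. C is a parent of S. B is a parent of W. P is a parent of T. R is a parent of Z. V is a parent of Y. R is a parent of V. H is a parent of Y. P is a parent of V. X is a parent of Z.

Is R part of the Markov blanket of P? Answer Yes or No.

Yes

R is a co-parent of P: both are parents of V.
So R ∈ MB(P).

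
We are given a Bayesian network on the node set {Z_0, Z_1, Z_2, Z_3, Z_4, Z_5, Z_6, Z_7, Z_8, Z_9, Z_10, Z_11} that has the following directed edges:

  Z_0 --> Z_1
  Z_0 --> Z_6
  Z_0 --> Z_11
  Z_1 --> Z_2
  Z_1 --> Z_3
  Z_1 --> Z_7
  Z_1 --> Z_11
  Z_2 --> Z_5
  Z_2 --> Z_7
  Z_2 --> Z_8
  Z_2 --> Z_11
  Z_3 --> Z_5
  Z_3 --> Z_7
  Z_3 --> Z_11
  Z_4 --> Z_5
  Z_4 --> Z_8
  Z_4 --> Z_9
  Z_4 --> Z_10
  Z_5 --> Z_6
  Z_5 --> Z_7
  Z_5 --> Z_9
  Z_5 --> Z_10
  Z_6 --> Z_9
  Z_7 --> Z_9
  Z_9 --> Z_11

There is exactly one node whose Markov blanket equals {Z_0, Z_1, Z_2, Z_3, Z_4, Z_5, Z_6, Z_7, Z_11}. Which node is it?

The target node must have every member of {Z_0, Z_1, Z_2, Z_3, Z_4, Z_5, Z_6, Z_7, Z_11} as a parent, child, or co-parent, and no others.
Parents of Z_9: Z_4, Z_5, Z_6, Z_7; children: Z_11; co-parents: Z_0, Z_1, Z_2, Z_3.
These exactly cover the given set, so the node is Z_9.

Z_9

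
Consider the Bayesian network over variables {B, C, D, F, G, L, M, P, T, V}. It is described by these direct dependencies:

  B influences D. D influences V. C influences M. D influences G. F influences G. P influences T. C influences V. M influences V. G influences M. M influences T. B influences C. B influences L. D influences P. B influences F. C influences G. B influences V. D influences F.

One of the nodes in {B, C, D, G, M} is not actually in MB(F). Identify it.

F's parents: B, D.
Ch(F) = {G}.
For each child, the remaining parents (spouses of F):
  G also has parents C, D.
MB(F) = {B, C, D, G}.
M is neither a parent, child, nor co-parent of F, so it does not belong.

M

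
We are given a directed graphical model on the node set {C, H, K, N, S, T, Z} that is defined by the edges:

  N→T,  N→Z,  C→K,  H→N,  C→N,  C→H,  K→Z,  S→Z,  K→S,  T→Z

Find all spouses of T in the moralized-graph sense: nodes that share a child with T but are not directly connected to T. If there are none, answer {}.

Children of T: Z.
  Z's other parents are K, N, S.
Excluding nodes already adjacent to T (N, Z), the co-parent-only contribution is {K, S}.

{K, S}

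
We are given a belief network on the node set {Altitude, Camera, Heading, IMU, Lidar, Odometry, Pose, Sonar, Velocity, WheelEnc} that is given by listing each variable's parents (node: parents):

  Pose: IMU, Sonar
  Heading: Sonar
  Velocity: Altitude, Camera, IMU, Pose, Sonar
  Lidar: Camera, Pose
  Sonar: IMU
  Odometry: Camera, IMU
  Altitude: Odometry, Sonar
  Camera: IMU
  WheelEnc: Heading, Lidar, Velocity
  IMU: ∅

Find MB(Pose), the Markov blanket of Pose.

Pose's parents: IMU, Sonar.
Children of Pose: Lidar, Velocity.
For each child, the remaining parents (spouses of Pose):
  Lidar also has parent Camera.
  Velocity's other parents are Altitude, Camera, IMU, Sonar.
So the Markov blanket of Pose is {Altitude, Camera, IMU, Lidar, Sonar, Velocity}.

{Altitude, Camera, IMU, Lidar, Sonar, Velocity}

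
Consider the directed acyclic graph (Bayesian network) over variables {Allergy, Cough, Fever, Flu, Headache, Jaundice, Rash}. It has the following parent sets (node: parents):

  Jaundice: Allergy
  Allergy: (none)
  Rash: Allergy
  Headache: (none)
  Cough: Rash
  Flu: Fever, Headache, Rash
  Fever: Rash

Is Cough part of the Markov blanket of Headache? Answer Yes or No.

No

By definition, MB(Headache) is built from Headache's parents, Headache's children, and the co-parents of Headache.
Headache has no parents.
Headache has child Flu.
Co-parents of Headache (other parents of its children):
  Flu also has parents Fever, Rash.
MB(Headache) = {Fever, Flu, Rash}; Cough is not in this set.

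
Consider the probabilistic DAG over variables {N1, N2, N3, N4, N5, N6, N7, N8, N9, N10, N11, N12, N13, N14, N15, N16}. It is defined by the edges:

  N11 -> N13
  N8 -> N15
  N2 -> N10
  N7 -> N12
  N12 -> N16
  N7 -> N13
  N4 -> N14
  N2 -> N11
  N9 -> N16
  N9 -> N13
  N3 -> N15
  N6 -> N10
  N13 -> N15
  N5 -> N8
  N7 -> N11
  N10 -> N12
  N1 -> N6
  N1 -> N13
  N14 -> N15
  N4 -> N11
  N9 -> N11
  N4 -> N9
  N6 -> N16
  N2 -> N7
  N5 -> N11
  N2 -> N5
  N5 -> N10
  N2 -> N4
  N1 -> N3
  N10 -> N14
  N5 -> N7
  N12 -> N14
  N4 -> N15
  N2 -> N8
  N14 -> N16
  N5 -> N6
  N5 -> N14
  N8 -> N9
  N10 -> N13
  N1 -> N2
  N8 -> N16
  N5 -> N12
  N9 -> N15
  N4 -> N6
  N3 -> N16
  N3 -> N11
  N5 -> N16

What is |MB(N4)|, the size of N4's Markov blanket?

14

By definition, MB(N4) is built from N4's parents, N4's children, and the co-parents of N4.
N4's children: N6, N9, N11, N14, N15.
Pa(N4) = {N2}.
Co-parents of N4 (other parents of its children):
  parents(N6) \ {N4} = {N1, N5}.
  N9 also has parent N8.
  N11's other parents are N2, N3, N5, N7, N9.
  N14 also has parents N5, N10, N12.
  parents(N15) \ {N4} = {N3, N8, N9, N13, N14}.
MB(N4) = {N1, N2, N3, N5, N6, N7, N8, N9, N10, N11, N12, N13, N14, N15}, which has 14 nodes.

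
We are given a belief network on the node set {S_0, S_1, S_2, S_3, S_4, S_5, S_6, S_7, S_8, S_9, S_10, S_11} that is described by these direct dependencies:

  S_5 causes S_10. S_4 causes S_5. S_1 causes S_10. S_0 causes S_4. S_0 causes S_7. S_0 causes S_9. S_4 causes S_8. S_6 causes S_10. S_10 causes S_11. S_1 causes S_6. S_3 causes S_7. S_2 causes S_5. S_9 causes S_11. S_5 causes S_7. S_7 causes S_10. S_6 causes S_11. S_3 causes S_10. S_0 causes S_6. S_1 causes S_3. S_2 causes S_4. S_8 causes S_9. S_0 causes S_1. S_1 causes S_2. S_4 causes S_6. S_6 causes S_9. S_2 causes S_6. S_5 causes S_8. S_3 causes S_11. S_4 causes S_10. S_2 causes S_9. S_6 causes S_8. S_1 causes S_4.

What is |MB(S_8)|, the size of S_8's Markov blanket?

6

Recall MB(v) = parents ∪ children ∪ spouses, where spouses are the other parents of v's children.
Parents of S_8: S_4, S_5, S_6.
Ch(S_8) = {S_9}.
Parents of each child, excluding S_8:
  parents(S_9) \ {S_8} = {S_0, S_2, S_6}.
MB(S_8) = {S_0, S_2, S_4, S_5, S_6, S_9}, which has 6 nodes.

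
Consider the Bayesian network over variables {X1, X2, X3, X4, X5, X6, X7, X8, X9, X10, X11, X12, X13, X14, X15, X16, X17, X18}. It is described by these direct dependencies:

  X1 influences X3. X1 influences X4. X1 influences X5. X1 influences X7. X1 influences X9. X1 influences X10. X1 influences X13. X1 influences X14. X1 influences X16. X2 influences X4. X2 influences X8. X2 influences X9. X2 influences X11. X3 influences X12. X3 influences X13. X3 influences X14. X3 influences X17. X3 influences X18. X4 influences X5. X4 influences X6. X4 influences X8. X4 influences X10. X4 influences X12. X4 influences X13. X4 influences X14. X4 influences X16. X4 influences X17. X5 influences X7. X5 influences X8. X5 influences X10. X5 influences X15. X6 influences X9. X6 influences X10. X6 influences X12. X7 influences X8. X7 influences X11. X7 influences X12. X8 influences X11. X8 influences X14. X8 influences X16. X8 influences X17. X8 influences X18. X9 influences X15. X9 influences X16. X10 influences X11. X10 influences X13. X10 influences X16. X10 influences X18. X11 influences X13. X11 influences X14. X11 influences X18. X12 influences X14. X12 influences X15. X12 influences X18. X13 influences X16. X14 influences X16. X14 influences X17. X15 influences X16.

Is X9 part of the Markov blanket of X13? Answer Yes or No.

Yes

X9 is a co-parent of X13: both are parents of X16.
So X9 ∈ MB(X13).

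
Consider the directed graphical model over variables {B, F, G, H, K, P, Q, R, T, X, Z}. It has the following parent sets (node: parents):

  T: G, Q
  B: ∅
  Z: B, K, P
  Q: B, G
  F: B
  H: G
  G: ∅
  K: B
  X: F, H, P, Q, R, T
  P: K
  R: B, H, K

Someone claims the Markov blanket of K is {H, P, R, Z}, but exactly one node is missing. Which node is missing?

Ch(K) = {P, R, Z}.
K has parent B.
Co-parents of K (other parents of its children):
  P: no additional parents.
  R's other parents are B, H.
  parents(Z) \ {K} = {B, P}.
MB(K) = {B, H, P, R, Z}.
Comparing with the claimed set, B is missing.

B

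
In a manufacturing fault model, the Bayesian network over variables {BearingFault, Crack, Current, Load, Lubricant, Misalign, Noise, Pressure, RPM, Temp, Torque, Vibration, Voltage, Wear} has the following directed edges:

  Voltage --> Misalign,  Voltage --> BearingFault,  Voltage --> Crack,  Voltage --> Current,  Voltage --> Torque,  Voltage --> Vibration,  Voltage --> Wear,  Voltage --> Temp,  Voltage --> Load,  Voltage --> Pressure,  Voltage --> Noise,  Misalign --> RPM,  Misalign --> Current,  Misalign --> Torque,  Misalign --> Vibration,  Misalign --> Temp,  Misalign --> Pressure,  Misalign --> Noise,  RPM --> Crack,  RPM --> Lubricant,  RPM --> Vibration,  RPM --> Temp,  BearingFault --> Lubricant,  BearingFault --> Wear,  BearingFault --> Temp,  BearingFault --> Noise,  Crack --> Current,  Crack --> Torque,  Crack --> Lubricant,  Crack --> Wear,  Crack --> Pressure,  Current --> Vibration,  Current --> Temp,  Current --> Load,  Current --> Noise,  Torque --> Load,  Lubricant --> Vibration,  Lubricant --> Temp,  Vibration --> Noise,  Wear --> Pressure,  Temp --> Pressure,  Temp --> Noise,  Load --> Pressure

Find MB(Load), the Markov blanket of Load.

{Crack, Current, Misalign, Pressure, Temp, Torque, Voltage, Wear}

Load's parents: Current, Torque, Voltage.
Ch(Load) = {Pressure}.
Other parents of Load's children:
  Pressure: Crack, Misalign, Temp, Voltage, Wear
Union: {Current, Torque, Voltage} ∪ {Pressure} ∪ {Crack, Misalign, Temp, Voltage, Wear} = {Crack, Current, Misalign, Pressure, Temp, Torque, Voltage, Wear}.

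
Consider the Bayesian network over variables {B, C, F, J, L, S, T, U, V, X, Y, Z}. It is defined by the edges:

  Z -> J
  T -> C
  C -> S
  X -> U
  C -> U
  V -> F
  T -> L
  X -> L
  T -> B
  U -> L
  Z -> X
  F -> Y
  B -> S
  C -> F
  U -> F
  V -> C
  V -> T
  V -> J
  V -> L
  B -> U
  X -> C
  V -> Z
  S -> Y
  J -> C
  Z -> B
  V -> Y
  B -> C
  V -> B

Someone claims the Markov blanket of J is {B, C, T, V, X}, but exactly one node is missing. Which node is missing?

Z

Children of J: C.
J's parents: V, Z.
Co-parents of J (other parents of its children):
  C's other parents are B, T, V, X.
MB(J) = {B, C, T, V, X, Z}.
Comparing with the claimed set, Z is missing.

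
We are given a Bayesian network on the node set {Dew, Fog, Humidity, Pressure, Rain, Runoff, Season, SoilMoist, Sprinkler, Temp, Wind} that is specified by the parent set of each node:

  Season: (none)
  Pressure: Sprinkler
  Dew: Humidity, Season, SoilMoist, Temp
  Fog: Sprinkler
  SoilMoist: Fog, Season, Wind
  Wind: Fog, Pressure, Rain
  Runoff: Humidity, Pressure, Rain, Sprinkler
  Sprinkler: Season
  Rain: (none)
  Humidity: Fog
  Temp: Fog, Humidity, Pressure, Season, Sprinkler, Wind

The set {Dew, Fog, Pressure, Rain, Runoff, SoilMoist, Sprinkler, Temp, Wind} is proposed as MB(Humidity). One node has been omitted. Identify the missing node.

Recall MB(v) = parents ∪ children ∪ spouses, where spouses are the other parents of v's children.
Parents of Humidity: Fog.
Ch(Humidity) = {Dew, Runoff, Temp}.
Parents of each child, excluding Humidity:
  Runoff's other parents are Pressure, Rain, Sprinkler.
  Temp's other parents are Fog, Pressure, Season, Sprinkler, Wind.
  Dew's other parents are Season, SoilMoist, Temp.
MB(Humidity) = {Dew, Fog, Pressure, Rain, Runoff, Season, SoilMoist, Sprinkler, Temp, Wind}.
Comparing with the claimed set, Season is missing.

Season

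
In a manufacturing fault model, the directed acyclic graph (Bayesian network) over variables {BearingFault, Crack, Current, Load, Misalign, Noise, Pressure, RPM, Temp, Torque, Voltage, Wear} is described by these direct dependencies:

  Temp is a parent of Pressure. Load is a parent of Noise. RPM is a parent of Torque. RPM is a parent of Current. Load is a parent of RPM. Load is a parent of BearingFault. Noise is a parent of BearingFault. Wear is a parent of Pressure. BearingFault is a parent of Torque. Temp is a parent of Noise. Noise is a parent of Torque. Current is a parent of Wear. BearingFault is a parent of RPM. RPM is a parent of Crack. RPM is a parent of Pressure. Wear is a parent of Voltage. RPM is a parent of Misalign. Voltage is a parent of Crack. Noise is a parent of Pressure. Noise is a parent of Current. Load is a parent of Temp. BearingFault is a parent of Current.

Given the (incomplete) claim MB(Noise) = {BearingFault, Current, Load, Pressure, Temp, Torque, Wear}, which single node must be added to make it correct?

RPM

A node's Markov blanket = Pa ∪ Ch ∪ (parents of Ch other than the node itself).
Noise's parents: Load, Temp.
Noise has children BearingFault, Current, Pressure, Torque.
For each child, the remaining parents (spouses of Noise):
  parents(BearingFault) \ {Noise} = {Load}.
  Current's other parents are BearingFault, RPM.
  parents(Torque) \ {Noise} = {BearingFault, RPM}.
  Pressure also has parents RPM, Temp, Wear.
MB(Noise) = {BearingFault, Current, Load, Pressure, RPM, Temp, Torque, Wear}.
Comparing with the claimed set, RPM is missing.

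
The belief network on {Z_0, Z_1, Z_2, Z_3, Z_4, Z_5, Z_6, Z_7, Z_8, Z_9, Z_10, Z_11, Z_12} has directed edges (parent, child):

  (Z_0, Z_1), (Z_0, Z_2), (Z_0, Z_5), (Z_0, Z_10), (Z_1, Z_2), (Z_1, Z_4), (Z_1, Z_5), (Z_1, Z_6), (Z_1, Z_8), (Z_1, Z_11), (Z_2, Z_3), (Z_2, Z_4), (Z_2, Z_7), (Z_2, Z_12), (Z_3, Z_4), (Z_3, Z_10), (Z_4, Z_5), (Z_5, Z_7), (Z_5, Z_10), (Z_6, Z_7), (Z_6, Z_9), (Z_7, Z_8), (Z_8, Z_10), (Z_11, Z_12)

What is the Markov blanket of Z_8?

{Z_0, Z_1, Z_3, Z_5, Z_7, Z_10}

The Markov blanket of a node is its parents, its children, and the other parents of its children.
Pa(Z_8) = {Z_1, Z_7}.
Z_8 has child Z_10.
Co-parents of Z_8 (other parents of its children):
  parents(Z_10) \ {Z_8} = {Z_0, Z_3, Z_5}.
MB(Z_8) = {Z_0, Z_1, Z_3, Z_5, Z_7, Z_10}.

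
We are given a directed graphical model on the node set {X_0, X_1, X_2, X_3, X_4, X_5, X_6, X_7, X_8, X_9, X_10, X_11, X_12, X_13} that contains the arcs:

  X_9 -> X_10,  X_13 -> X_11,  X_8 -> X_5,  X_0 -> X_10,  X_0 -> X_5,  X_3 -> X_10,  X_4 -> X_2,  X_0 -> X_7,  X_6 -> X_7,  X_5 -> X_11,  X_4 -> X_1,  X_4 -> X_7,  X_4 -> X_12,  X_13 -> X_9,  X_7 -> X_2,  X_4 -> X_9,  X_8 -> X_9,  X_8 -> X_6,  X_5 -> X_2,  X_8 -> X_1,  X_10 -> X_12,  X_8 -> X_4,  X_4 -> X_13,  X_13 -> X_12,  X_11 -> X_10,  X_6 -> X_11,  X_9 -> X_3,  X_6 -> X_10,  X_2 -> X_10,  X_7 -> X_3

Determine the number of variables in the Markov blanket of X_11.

8

Recall MB(v) = parents ∪ children ∪ spouses, where spouses are the other parents of v's children.
X_11 has parents X_5, X_6, X_13.
X_11's children: X_10.
For each child, the remaining parents (spouses of X_11):
  X_10's other parents are X_0, X_2, X_3, X_6, X_9.
MB(X_11) = {X_0, X_2, X_3, X_5, X_6, X_9, X_10, X_13}, which has 8 nodes.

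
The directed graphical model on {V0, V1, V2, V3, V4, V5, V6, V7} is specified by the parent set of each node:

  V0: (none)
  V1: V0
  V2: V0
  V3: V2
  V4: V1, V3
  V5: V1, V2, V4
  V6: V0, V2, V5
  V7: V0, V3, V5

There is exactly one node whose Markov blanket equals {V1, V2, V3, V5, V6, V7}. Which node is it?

V0

The target node must have every member of {V1, V2, V3, V5, V6, V7} as a parent, child, or co-parent, and no others.
Parents of V0: none; children: V1, V2, V6, V7; co-parents: V2, V3, V5.
These exactly cover the given set, so the node is V0.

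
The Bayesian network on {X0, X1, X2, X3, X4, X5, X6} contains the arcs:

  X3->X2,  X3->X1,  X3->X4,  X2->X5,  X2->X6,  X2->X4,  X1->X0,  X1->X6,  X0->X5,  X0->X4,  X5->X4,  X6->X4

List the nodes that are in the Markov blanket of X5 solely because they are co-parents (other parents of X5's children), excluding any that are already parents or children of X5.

{X3, X6}

Children of X5: X4.
  parents(X4) \ {X5} = {X0, X2, X3, X6}.
Excluding nodes already adjacent to X5 (X0, X2, X4), the co-parent-only contribution is {X3, X6}.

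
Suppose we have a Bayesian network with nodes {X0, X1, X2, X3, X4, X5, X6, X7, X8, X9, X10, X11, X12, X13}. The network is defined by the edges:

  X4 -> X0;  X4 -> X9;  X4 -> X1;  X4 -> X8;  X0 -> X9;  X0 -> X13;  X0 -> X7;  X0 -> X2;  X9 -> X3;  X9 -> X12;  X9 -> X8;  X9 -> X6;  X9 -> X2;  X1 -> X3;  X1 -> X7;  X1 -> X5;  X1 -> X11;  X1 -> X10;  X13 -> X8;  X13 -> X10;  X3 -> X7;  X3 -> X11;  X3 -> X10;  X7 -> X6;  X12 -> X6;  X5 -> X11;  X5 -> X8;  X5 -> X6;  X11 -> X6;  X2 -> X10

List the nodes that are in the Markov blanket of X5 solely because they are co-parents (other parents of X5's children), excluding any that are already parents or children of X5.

{X3, X4, X7, X9, X12, X13}

Children of X5: X6, X8, X11.
  X11 also has parents X1, X3.
  X8 also has parents X4, X9, X13.
  X6's other parents are X7, X9, X11, X12.
Excluding nodes already adjacent to X5 (X1, X6, X8, X11), the co-parent-only contribution is {X3, X4, X7, X9, X12, X13}.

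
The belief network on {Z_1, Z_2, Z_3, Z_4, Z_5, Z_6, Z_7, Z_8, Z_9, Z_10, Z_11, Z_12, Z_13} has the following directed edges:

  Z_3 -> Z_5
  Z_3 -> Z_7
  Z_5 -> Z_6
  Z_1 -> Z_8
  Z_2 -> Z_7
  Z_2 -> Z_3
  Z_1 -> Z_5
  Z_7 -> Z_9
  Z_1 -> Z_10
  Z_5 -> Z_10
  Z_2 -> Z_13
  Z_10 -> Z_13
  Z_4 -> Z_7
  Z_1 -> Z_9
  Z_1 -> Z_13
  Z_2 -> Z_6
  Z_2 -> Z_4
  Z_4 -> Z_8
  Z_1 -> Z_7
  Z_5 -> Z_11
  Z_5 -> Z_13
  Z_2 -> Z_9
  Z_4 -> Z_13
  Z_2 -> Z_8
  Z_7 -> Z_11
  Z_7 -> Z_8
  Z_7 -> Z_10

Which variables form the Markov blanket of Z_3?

{Z_1, Z_2, Z_4, Z_5, Z_7}

Ch(Z_3) = {Z_5, Z_7}.
Z_3's parents: Z_2.
Other parents of Z_3's children:
  Z_5: Z_1
  Z_7: Z_1, Z_2, Z_4
Union: {Z_2} ∪ {Z_5, Z_7} ∪ {Z_1, Z_2, Z_4} = {Z_1, Z_2, Z_4, Z_5, Z_7}.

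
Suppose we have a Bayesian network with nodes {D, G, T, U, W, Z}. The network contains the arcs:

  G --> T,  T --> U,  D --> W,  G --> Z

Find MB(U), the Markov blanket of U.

{T}

Recall MB(v) = parents ∪ children ∪ spouses, where spouses are the other parents of v's children.
Pa(U) = {T}.
Children of U: none.
U has no children, so there are no co-parents.
Union: {T} ∪ {} ∪ {} = {T}.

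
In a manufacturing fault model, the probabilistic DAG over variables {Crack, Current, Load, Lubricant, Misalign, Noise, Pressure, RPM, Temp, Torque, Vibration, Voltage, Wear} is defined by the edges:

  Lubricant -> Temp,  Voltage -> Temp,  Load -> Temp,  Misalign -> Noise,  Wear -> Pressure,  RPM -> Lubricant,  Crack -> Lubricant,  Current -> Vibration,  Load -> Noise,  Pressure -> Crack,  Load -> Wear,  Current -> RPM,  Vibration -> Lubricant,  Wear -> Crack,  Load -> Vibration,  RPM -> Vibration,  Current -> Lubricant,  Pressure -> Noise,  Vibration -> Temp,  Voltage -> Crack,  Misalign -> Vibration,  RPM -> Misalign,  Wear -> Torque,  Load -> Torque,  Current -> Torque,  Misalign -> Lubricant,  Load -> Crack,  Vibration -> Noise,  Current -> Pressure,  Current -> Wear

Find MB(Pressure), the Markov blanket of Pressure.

Recall MB(v) = parents ∪ children ∪ spouses, where spouses are the other parents of v's children.
Pressure has children Crack, Noise.
Parents of Pressure: Current, Wear.
Parents of each child, excluding Pressure:
  Crack's other parents are Load, Voltage, Wear.
  Noise's other parents are Load, Misalign, Vibration.
MB(Pressure) = {Crack, Current, Load, Misalign, Noise, Vibration, Voltage, Wear}.

{Crack, Current, Load, Misalign, Noise, Vibration, Voltage, Wear}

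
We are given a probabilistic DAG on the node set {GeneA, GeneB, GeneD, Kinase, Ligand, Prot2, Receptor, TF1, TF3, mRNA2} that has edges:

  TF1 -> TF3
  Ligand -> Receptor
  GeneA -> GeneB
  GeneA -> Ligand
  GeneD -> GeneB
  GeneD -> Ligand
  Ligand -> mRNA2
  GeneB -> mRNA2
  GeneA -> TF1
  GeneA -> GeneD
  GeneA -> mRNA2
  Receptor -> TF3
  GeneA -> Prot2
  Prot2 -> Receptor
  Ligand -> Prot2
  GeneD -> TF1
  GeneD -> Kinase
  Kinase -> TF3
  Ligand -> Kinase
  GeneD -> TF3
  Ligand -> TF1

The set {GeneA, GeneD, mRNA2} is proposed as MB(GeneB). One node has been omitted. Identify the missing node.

Ligand

The Markov blanket of a node is its parents, its children, and the other parents of its children.
GeneB's children: mRNA2.
Parents of GeneB: GeneA, GeneD.
Co-parents of GeneB (other parents of its children):
  mRNA2: GeneA, Ligand
MB(GeneB) = {GeneA, GeneD, Ligand, mRNA2}.
Comparing with the claimed set, Ligand is missing.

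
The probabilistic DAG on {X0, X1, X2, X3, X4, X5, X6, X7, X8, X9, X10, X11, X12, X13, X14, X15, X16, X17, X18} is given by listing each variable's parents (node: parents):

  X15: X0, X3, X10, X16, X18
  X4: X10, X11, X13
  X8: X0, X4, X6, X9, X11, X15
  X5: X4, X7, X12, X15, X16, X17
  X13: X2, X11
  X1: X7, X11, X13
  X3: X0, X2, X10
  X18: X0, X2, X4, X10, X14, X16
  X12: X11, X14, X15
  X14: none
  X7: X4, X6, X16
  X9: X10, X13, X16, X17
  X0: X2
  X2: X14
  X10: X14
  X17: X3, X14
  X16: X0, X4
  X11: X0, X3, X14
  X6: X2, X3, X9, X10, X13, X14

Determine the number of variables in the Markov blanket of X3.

The Markov blanket of a node is its parents, its children, and the other parents of its children.
Ch(X3) = {X6, X11, X15, X17}.
Parents of X3: X0, X2, X10.
For each child, the remaining parents (spouses of X3):
  parents(X11) \ {X3} = {X0, X14}.
  X17's other parent is X14.
  parents(X6) \ {X3} = {X2, X9, X10, X13, X14}.
  X15 also has parents X0, X10, X16, X18.
MB(X3) = {X0, X2, X6, X9, X10, X11, X13, X14, X15, X16, X17, X18}, which has 12 nodes.

12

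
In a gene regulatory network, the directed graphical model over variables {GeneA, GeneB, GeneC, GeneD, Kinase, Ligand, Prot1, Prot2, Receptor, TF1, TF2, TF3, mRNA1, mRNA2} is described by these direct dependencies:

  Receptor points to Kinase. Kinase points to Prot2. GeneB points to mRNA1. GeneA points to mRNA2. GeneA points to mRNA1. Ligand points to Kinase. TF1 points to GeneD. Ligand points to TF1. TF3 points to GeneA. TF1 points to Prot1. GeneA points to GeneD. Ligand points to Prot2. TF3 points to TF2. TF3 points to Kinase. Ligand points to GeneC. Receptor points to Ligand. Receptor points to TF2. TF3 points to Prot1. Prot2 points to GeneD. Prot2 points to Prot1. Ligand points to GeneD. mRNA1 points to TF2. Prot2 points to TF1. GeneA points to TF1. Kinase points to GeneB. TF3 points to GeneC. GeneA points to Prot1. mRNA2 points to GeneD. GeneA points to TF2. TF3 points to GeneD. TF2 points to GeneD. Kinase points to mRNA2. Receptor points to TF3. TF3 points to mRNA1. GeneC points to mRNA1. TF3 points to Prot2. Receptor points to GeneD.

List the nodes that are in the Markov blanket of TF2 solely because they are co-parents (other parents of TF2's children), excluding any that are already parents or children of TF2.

Children of TF2: GeneD.
  GeneD also has parents GeneA, Ligand, Prot2, Receptor, TF1, TF3, mRNA2.
Excluding nodes already adjacent to TF2 (GeneA, GeneD, Receptor, TF3, mRNA1), the co-parent-only contribution is {Ligand, Prot2, TF1, mRNA2}.

{Ligand, Prot2, TF1, mRNA2}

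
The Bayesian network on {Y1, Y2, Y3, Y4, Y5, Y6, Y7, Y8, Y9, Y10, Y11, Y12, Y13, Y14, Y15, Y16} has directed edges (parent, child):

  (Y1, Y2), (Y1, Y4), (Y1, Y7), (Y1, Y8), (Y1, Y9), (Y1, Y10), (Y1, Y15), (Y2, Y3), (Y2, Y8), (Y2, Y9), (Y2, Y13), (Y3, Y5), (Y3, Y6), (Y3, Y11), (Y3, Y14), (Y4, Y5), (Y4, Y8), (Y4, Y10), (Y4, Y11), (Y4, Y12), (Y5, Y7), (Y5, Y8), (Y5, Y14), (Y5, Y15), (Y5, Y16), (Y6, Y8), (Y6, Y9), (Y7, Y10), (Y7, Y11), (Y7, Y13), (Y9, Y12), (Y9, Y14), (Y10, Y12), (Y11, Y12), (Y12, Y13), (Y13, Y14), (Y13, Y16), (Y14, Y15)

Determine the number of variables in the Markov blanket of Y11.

6

Children of Y11: Y12.
Y11 has parents Y3, Y4, Y7.
For each child, the remaining parents (spouses of Y11):
  Y12's other parents are Y4, Y9, Y10.
MB(Y11) = {Y3, Y4, Y7, Y9, Y10, Y12}, which has 6 nodes.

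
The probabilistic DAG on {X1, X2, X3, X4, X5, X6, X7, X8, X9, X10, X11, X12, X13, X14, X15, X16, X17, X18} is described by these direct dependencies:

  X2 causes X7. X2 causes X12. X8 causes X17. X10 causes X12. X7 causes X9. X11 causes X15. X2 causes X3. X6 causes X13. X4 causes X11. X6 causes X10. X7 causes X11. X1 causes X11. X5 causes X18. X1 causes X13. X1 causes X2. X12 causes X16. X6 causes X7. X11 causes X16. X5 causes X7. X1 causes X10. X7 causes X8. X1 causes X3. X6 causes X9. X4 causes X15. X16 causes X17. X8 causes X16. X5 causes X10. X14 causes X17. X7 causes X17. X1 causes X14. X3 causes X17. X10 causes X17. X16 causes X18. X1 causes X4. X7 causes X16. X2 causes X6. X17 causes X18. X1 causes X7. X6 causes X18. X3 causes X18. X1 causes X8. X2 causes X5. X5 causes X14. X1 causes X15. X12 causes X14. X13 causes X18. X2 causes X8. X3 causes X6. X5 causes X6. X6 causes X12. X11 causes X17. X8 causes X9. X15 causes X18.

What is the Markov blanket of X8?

A node's Markov blanket = Pa ∪ Ch ∪ (parents of Ch other than the node itself).
Parents of X8: X1, X2, X7.
X8's children: X9, X16, X17.
Parents of each child, excluding X8:
  X9 also has parents X6, X7.
  X16's other parents are X7, X11, X12.
  parents(X17) \ {X8} = {X3, X7, X10, X11, X14, X16}.
Taking the union gives {X1, X2, X3, X6, X7, X9, X10, X11, X12, X14, X16, X17}.

{X1, X2, X3, X6, X7, X9, X10, X11, X12, X14, X16, X17}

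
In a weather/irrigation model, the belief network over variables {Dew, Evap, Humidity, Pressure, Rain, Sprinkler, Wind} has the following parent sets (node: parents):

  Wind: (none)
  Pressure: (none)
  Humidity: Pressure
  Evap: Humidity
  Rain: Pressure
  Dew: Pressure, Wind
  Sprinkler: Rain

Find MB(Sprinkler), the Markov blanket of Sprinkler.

The Markov blanket of a node is its parents, its children, and the other parents of its children.
Sprinkler has parent Rain.
Sprinkler has no children.
Sprinkler has no children, so there are no co-parents.
Union: {Rain} ∪ {} ∪ {} = {Rain}.

{Rain}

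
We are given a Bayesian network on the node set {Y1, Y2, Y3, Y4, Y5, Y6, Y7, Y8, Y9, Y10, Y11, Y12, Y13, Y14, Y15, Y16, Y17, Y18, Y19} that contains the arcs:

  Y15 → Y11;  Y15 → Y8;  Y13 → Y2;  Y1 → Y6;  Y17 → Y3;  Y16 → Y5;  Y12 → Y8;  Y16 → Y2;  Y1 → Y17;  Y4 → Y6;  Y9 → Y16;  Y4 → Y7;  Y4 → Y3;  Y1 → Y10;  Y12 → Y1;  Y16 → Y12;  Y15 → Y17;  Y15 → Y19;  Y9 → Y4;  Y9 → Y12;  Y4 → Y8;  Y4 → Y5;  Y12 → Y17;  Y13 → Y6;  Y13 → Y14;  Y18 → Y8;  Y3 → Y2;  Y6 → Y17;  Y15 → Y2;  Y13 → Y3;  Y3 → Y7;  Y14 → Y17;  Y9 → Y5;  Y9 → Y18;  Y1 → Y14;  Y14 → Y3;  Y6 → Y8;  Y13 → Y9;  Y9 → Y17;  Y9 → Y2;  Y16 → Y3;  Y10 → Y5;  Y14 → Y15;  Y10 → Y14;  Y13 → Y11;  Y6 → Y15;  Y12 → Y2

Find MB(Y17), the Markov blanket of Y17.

{Y1, Y3, Y4, Y6, Y9, Y12, Y13, Y14, Y15, Y16}

Y17 has parents Y1, Y6, Y9, Y12, Y14, Y15.
Ch(Y17) = {Y3}.
For each child, the remaining parents (spouses of Y17):
  Y3: Y4, Y13, Y14, Y16
So the Markov blanket of Y17 is {Y1, Y3, Y4, Y6, Y9, Y12, Y13, Y14, Y15, Y16}.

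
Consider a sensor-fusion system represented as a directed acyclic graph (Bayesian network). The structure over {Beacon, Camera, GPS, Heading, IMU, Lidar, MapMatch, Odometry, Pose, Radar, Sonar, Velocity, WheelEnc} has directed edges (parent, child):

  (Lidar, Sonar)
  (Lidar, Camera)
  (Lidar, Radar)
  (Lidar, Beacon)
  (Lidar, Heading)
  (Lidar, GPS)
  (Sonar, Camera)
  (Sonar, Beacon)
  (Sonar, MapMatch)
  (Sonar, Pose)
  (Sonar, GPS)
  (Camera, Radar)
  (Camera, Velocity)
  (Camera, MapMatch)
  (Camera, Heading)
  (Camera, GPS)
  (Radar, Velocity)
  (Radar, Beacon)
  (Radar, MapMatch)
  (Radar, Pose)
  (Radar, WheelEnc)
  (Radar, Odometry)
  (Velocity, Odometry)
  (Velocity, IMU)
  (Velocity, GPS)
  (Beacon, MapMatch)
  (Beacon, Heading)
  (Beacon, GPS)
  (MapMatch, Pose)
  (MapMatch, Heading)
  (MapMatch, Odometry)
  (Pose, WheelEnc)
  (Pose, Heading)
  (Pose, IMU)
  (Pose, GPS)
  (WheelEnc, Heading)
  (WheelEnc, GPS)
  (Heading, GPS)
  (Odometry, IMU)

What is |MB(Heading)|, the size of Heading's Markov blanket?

By definition, MB(Heading) is built from Heading's parents, Heading's children, and the co-parents of Heading.
Heading's parents: Beacon, Camera, Lidar, MapMatch, Pose, WheelEnc.
Children of Heading: GPS.
Other parents of Heading's children:
  GPS: Beacon, Camera, Lidar, Pose, Sonar, Velocity, WheelEnc
MB(Heading) = {Beacon, Camera, GPS, Lidar, MapMatch, Pose, Sonar, Velocity, WheelEnc}, which has 9 nodes.

9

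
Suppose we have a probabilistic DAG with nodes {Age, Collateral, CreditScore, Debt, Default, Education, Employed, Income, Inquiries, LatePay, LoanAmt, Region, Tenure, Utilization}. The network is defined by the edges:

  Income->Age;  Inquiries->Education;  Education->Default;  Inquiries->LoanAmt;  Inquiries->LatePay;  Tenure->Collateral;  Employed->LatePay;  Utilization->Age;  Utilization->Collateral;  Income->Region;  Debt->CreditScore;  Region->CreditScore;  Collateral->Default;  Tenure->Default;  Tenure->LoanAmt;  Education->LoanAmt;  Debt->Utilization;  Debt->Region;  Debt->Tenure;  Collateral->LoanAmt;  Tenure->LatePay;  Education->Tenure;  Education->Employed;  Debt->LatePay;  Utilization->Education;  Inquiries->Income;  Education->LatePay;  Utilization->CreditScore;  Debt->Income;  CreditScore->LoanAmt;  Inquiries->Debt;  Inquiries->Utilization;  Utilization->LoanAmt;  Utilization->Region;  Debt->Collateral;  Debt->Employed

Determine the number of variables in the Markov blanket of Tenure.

Tenure's parents: Debt, Education.
Children of Tenure: Collateral, Default, LatePay, LoanAmt.
Other parents of Tenure's children:
  LatePay's other parents are Debt, Education, Employed, Inquiries.
  Collateral also has parents Debt, Utilization.
  Default also has parents Collateral, Education.
  parents(LoanAmt) \ {Tenure} = {Collateral, CreditScore, Education, Inquiries, Utilization}.
MB(Tenure) = {Collateral, CreditScore, Debt, Default, Education, Employed, Inquiries, LatePay, LoanAmt, Utilization}, which has 10 nodes.

10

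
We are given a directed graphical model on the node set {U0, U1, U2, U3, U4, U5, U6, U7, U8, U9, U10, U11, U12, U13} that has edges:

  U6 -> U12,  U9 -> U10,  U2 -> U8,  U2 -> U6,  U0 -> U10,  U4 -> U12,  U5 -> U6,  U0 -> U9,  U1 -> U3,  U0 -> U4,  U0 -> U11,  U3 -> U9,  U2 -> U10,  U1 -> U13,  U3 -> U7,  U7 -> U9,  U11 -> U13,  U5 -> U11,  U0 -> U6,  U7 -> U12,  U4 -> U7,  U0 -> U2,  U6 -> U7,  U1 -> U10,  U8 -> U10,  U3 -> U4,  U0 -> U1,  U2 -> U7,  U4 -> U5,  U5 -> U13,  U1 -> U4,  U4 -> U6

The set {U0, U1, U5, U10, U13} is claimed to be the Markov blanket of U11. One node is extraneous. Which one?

The Markov blanket of a node is its parents, its children, and the other parents of its children.
U11 has child U13.
Pa(U11) = {U0, U5}.
Other parents of U11's children:
  U13 also has parents U1, U5.
MB(U11) = {U0, U1, U5, U13}.
U10 is neither a parent, child, nor co-parent of U11, so it does not belong.

U10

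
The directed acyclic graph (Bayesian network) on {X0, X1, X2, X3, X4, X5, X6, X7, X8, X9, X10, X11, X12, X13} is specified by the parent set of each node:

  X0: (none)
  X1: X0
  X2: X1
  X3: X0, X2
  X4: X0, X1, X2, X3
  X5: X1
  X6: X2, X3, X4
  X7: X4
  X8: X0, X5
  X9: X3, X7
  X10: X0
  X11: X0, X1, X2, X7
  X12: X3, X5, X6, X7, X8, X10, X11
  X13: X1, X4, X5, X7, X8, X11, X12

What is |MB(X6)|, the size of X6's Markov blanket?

X6's parents: X2, X3, X4.
X6 has child X12.
Parents of each child, excluding X6:
  X12's other parents are X3, X5, X7, X8, X10, X11.
MB(X6) = {X2, X3, X4, X5, X7, X8, X10, X11, X12}, which has 9 nodes.

9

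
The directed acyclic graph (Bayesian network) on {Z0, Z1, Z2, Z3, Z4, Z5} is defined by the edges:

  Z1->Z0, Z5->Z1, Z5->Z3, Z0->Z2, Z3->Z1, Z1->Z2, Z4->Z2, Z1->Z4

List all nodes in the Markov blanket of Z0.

The Markov blanket of a node is its parents, its children, and the other parents of its children.
Z0's children: Z2.
Z0's parents: Z1.
Parents of each child, excluding Z0:
  Z2's other parents are Z1, Z4.
Taking the union gives {Z1, Z2, Z4}.

{Z1, Z2, Z4}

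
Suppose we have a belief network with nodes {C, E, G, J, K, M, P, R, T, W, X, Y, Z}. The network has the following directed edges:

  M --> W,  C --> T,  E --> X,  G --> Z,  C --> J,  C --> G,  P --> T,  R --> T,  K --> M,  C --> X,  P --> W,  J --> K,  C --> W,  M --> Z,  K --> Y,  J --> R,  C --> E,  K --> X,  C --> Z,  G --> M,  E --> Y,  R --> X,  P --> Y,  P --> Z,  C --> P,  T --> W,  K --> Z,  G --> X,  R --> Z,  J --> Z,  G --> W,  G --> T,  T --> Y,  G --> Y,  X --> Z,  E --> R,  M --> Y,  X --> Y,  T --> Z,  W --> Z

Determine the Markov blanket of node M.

{C, E, G, J, K, P, R, T, W, X, Y, Z}

A node's Markov blanket = Pa ∪ Ch ∪ (parents of Ch other than the node itself).
Parents of M: G, K.
M's children: W, Y, Z.
Other parents of M's children:
  W: C, G, P, T
  Y: E, G, K, P, T, X
  Z: C, G, J, K, P, R, T, W, X
Union: {G, K} ∪ {W, Y, Z} ∪ {C, E, G, J, K, P, R, T, W, X} = {C, E, G, J, K, P, R, T, W, X, Y, Z}.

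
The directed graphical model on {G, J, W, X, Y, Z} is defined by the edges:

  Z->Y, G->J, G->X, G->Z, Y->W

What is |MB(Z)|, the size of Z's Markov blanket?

The Markov blanket of a node is its parents, its children, and the other parents of its children.
Ch(Z) = {Y}.
Pa(Z) = {G}.
Parents of each child, excluding Z:
  Y has no other parent.
MB(Z) = {G, Y}, which has 2 nodes.

2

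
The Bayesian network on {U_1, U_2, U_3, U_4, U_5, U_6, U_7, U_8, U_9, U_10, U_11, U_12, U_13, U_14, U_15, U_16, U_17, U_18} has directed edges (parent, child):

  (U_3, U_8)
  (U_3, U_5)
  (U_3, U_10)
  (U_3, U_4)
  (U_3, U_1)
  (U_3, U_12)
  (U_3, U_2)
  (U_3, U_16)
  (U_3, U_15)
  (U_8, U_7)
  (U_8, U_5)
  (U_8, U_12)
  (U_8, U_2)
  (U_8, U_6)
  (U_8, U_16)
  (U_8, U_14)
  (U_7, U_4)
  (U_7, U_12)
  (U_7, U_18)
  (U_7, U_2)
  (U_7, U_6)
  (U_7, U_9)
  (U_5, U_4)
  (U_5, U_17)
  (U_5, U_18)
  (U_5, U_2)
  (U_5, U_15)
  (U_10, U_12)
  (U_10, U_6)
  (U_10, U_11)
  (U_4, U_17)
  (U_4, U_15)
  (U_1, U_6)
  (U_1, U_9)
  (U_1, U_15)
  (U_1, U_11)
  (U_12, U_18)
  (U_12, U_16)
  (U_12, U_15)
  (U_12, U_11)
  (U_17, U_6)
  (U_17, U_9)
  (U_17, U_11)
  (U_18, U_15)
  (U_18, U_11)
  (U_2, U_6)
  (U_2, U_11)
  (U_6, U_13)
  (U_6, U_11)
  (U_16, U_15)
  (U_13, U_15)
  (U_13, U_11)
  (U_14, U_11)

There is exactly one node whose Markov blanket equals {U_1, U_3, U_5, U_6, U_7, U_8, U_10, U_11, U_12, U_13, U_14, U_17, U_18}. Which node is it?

U_2

The target node must have every member of {U_1, U_3, U_5, U_6, U_7, U_8, U_10, U_11, U_12, U_13, U_14, U_17, U_18} as a parent, child, or co-parent, and no others.
Parents of U_2: U_3, U_5, U_7, U_8; children: U_6, U_11; co-parents: U_1, U_6, U_7, U_8, U_10, U_12, U_13, U_14, U_17, U_18.
These exactly cover the given set, so the node is U_2.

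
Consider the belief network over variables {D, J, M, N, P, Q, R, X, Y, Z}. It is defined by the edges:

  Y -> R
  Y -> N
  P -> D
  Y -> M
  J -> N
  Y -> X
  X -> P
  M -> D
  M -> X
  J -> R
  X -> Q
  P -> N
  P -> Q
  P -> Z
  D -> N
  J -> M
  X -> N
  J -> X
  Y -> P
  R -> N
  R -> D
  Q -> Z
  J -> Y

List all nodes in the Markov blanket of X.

By definition, MB(X) is built from X's parents, X's children, and the co-parents of X.
Pa(X) = {J, M, Y}.
X's children: N, P, Q.
Co-parents of X (other parents of its children):
  P: Y
  Q: P
  N: D, J, P, R, Y
Taking the union gives {D, J, M, N, P, Q, R, Y}.

{D, J, M, N, P, Q, R, Y}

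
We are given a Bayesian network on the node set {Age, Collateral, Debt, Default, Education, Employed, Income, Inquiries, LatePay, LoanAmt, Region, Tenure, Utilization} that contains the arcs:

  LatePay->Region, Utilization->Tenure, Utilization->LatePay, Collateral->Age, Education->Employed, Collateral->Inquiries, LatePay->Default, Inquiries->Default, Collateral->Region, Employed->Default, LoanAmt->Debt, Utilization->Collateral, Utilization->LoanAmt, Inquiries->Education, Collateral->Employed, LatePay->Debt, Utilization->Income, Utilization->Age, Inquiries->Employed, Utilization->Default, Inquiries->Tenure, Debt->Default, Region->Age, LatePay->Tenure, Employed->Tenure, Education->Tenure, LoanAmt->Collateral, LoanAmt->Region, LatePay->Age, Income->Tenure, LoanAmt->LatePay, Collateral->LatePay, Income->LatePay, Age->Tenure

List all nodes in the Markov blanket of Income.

A node's Markov blanket = Pa ∪ Ch ∪ (parents of Ch other than the node itself).
Parents of Income: Utilization.
Income has children LatePay, Tenure.
For each child, the remaining parents (spouses of Income):
  LatePay also has parents Collateral, LoanAmt, Utilization.
  Tenure's other parents are Age, Education, Employed, Inquiries, LatePay, Utilization.
MB(Income) = {Age, Collateral, Education, Employed, Inquiries, LatePay, LoanAmt, Tenure, Utilization}.

{Age, Collateral, Education, Employed, Inquiries, LatePay, LoanAmt, Tenure, Utilization}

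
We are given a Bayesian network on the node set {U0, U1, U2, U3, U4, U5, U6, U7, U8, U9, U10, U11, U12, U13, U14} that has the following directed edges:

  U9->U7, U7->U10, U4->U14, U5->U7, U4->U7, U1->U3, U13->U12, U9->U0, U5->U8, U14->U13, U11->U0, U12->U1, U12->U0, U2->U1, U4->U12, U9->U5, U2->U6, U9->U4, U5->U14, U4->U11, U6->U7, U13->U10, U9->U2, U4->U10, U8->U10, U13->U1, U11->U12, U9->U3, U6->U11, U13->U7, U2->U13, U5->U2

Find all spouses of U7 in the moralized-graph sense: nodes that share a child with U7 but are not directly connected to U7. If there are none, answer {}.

Children of U7: U10.
  U10: U4, U8, U13
Excluding nodes already adjacent to U7 (U4, U5, U6, U9, U10, U13), the co-parent-only contribution is {U8}.

{U8}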